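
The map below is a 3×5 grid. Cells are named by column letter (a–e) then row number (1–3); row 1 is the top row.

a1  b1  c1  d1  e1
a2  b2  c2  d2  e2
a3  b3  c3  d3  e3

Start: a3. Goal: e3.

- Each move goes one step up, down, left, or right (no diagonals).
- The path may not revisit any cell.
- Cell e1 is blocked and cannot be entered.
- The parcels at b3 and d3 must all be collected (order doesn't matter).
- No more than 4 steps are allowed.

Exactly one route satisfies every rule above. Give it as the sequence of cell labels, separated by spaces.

The 4-move cap with required stops at b3, d3 leaves no slack for detours.
Route from a3: 4× right (reaching e3) — 4 moves in all.
Check: all required cells visited; 4 ≤ 4 moves.

a3 b3 c3 d3 e3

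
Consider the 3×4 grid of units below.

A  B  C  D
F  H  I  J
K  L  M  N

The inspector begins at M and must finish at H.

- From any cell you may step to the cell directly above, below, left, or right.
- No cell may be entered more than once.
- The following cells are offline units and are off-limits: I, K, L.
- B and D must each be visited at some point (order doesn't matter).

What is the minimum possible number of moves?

6

Any route passes through B and D in some order between M and H. Summing Manhattan distances along each leg and taking the cheapest ordering (M → D → B → H) gives a lower bound of 3 + 2 + 1 = 6 moves.
A route of 6 moves achieves this: M → N → J → D → C → B → H.
Since 6 matches the lower bound, it is optimal.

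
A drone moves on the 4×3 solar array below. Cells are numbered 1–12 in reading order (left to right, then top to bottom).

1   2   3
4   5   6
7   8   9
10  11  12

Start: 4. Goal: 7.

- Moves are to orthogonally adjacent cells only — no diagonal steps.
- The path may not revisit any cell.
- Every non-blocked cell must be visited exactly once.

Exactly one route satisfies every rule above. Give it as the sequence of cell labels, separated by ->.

4 -> 1 -> 2 -> 3 -> 6 -> 5 -> 8 -> 9 -> 12 -> 11 -> 10 -> 7

Need to visit all 12 open cells exactly once, starting at 4 and ending at 7.
Cell 3 has only two open neighbours (6 and 2), so the path must pass straight through it: one of those is the cell it's entered from and the other is where it exits.
Route from 4: up 1 to 1, right 2 to 3, down 1 to 6, left 1 to 5, down 1 to 8, right 1 to 9, down 1 to 12, left 2 to 10, up 1 to 7 — 11 moves in all.
Check: all 12 open cells covered.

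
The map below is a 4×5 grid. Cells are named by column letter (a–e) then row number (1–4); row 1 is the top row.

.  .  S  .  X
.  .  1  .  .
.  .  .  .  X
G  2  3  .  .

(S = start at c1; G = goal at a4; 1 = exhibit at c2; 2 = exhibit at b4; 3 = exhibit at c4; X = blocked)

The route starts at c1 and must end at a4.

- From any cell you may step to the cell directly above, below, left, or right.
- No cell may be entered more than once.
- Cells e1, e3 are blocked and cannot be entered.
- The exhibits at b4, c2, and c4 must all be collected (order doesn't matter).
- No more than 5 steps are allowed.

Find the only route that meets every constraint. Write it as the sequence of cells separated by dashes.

The budget equals the shortest possible length, so every move has to be on a shortest route through the required cells.
Route from c1: down 3 to c4, left 2 to a4 — 5 moves in all.
Check: all required cells visited; 5 ≤ 5 moves.

c1 - c2 - c3 - c4 - b4 - a4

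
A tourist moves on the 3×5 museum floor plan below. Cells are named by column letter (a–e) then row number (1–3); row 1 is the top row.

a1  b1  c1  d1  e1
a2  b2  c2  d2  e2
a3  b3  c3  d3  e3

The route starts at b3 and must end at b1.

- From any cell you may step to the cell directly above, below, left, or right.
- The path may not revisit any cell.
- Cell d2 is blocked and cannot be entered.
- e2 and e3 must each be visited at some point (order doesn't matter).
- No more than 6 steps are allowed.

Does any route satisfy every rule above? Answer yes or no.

Even ignoring the no-revisit rule, getting from b3 to b1, taking the cheapest ordering b3 → e3 → e2 → b1 needs at least 3 + 1 + 4 = 8 moves (Manhattan distance per leg), which exceeds the 6-move limit.

no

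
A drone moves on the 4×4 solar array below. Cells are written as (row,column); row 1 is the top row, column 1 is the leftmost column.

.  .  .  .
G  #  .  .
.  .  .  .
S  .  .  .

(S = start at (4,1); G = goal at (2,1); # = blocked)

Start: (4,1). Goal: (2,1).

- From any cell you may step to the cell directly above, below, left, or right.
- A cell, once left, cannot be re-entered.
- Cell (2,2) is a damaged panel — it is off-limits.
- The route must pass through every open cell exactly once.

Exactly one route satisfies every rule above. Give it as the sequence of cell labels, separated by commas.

Need to visit all 15 open cells exactly once, starting at (4,1) and ending at (2,1).
Cell (1,2) has only two open neighbours ((1,1) and (1,3)), so the path must pass straight through it: one of those is the cell it's entered from and the other is where it exits.
Route from (4,1): up to (3,1), right to (3,2), down to (4,2), 2× right (reaching (4,4)), up to (3,4), left to (3,3), up to (2,3), right to (2,4), up to (1,4), 3× left (reaching (1,1)), down to (2,1) — 14 moves in all.
Check: all 15 open cells covered.

(4,1), (3,1), (3,2), (4,2), (4,3), (4,4), (3,4), (3,3), (2,3), (2,4), (1,4), (1,3), (1,2), (1,1), (2,1)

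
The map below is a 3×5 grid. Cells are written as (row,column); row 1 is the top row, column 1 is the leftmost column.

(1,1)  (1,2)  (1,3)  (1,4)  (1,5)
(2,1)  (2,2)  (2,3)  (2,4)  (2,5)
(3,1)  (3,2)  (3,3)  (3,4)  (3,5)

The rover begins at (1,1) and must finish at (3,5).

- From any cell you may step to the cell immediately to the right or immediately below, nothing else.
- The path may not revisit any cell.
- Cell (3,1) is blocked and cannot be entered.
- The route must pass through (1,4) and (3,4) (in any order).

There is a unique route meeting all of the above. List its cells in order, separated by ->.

(1,1) -> (1,2) -> (1,3) -> (1,4) -> (2,4) -> (3,4) -> (3,5)

Moves only go right or down, so the column and row indices never decrease.
Route from (1,1): 3× right (reaching (1,4)), 2× down (reaching (3,4)), right to (3,5) — 6 moves in all.
Check: all required cells visited.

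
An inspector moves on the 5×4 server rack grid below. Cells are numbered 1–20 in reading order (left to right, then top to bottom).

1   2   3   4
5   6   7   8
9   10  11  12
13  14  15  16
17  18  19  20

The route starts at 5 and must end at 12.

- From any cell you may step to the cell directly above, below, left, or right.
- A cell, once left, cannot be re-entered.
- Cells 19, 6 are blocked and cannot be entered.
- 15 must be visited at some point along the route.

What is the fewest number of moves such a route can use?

Any route passes through 15 somewhere between 5 and 12. Summing Manhattan distances along the two legs (5 → 15 → 12) gives a lower bound of 4 + 2 = 6 moves.
A route of 6 moves achieves this: 5 → 9 → 13 → 14 → 15 → 11 → 12.
Since 6 matches the lower bound, it is optimal.

6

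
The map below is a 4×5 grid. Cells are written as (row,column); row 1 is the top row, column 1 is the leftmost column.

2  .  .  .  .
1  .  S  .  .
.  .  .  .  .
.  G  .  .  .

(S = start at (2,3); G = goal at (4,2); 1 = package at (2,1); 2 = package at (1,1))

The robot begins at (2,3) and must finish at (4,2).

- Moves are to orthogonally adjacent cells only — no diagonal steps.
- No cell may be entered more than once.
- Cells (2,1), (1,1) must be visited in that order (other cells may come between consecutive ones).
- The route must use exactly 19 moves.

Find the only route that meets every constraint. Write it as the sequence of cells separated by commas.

(2,3), (2,2), (2,1), (1,1), (1,2), (1,3), (1,4), (1,5), (2,5), (2,4), (3,4), (3,5), (4,5), (4,4), (4,3), (3,3), (3,2), (3,1), (4,1), (4,2)

The waypoints must appear in the order (2,1), (1,1), with no cell reused.
Route from (2,3): left 2 to (2,1), up 1 to (1,1), right 4 to (1,5), down 1 to (2,5), left 1 to (2,4), down 1 to (3,4), right 1 to (3,5), down 1 to (4,5), left 2 to (4,3), up 1 to (3,3), left 2 to (3,1), down 1 to (4,1), right 1 to (4,2) — 19 moves in all.
Check: order respected (1 at step 2, 2 at step 3); 19 moves as required.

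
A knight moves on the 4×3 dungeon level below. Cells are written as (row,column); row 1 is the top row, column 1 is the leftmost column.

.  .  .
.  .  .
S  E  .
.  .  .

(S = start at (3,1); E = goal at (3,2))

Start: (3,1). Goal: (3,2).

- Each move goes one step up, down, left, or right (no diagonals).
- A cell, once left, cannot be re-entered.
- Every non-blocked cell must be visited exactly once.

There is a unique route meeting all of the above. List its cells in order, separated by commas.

Need to visit all 12 open cells exactly once, starting at (3,1) and ending at (3,2).
Cell (1,3) has only two open neighbours ((2,3) and (1,2)), so the path must pass straight through it: one of those is the cell it's entered from and the other is where it exits.
Route from (3,1): down to (4,1), 2× right (reaching (4,3)), 3× up (reaching (1,3)), 2× left (reaching (1,1)), down to (2,1), right to (2,2), down to (3,2) — 11 moves in all.
Check: all 12 open cells covered.

(3,1), (4,1), (4,2), (4,3), (3,3), (2,3), (1,3), (1,2), (1,1), (2,1), (2,2), (3,2)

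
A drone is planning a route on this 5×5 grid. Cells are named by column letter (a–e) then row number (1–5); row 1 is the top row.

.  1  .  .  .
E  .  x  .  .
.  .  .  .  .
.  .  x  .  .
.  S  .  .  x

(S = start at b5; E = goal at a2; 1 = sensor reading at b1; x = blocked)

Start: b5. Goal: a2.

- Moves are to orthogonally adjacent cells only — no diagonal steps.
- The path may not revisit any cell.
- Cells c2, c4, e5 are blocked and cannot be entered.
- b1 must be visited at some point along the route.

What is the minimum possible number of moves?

Any route passes through b1 somewhere between b5 and a2. Summing Manhattan distances along the two legs (b5 → b1 → a2) gives a lower bound of 4 + 2 = 6 moves.
A route of 6 moves achieves this: b5 → b4 → b3 → b2 → b1 → a1 → a2.
Since 6 matches the lower bound, it is optimal.

6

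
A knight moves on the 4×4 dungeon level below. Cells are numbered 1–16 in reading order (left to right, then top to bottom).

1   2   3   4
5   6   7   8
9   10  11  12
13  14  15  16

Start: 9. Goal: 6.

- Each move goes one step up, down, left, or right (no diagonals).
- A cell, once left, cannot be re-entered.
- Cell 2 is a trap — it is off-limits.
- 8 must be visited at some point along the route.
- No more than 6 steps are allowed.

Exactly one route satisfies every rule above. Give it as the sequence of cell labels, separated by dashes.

The budget equals the shortest possible length, so every move has to be on a shortest route through the required cells.
Route from 9: 3× right (reaching 12), up to 8, 2× left (reaching 6) — 6 moves in all.
Check: all required cells visited; 6 ≤ 6 moves.

9 - 10 - 11 - 12 - 8 - 7 - 6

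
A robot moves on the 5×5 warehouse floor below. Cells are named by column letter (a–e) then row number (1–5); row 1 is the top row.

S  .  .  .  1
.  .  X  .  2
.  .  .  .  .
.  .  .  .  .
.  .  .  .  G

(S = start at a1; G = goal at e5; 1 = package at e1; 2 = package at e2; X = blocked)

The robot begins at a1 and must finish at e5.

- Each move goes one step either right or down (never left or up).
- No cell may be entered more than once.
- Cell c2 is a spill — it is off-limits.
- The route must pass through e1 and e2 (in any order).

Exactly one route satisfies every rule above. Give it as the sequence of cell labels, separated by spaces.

Moves only go right or down, so the column and row indices never decrease.
Route from a1: 4× right (reaching e1), 4× down (reaching e5) — 8 moves in all.
Check: all required cells visited.

a1 b1 c1 d1 e1 e2 e3 e4 e5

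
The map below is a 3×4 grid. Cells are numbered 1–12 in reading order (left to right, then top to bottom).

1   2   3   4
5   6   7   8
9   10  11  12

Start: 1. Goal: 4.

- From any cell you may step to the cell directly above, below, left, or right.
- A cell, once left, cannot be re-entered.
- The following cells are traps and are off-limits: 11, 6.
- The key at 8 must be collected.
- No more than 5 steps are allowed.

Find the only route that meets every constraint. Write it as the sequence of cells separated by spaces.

1 2 3 7 8 4

The budget equals the shortest possible length, so every move has to be on a shortest route through the required cells.
Route from 1: 2× right (reaching 3), down to 7, right to 8, up to 4 — 5 moves in all.
Check: all required cells visited; 5 ≤ 5 moves.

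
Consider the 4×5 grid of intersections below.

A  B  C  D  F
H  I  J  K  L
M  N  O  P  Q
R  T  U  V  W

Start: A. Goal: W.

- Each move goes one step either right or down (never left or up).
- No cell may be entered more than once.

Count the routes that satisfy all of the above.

A right/down-only route from A to W makes exactly 3 down-moves and 4 right-moves in some order.
With no other constraints that would be C(7,3) = 35 routes.
That gives 35 routes.

35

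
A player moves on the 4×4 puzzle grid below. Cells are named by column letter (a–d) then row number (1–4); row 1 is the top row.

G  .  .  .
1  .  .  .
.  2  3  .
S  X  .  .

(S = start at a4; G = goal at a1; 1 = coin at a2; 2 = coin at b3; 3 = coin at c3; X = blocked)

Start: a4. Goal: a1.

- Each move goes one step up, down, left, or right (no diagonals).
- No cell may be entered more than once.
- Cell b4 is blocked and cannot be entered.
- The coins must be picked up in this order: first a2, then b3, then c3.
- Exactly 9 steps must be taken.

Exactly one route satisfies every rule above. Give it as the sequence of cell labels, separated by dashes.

The waypoints must appear in the order a2, b3, c3, with no cell reused.
Route from a4: 2× up (reaching a2), right to b2, down to b3, right to c3, 2× up (reaching c1), 2× left (reaching a1) — 9 moves in all.
Check: order respected (1 at step 2, 2 at step 4, 3 at step 5); 9 moves as required.

a4 - a3 - a2 - b2 - b3 - c3 - c2 - c1 - b1 - a1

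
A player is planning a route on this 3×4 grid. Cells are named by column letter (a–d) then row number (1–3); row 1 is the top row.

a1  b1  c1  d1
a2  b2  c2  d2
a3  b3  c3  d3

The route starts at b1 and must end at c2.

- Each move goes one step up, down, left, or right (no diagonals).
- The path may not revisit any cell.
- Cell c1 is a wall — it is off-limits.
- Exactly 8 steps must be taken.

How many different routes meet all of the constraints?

Need simple routes of exactly 8 moves from b1 to c2 (Manhattan distance 2, so 3 moves are spent on a detour and 3 undoing it).
Enumerating: b1 b2 a2 a3 b3 c3 d3 d2 c2 | b1 a1 a2 a3 b3 c3 d3 d2 c2 | b1 a1 a2 b2 b3 c3 d3 d2 c2.
That gives 3 routes.

3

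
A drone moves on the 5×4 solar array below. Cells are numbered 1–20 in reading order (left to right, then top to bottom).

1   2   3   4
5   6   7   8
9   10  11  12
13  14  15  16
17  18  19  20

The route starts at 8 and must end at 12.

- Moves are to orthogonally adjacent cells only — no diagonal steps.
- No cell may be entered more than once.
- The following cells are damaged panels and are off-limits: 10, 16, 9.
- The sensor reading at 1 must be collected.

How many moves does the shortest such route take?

Any route passes through 1 somewhere between 8 and 12. Summing Manhattan distances along the two legs (8 → 1 → 12) gives a lower bound of 4 + 5 = 9 moves.
A route of 9 moves achieves this: 8 → 4 → 3 → 2 → 1 → 5 → 6 → 7 → 11 → 12.
Since 9 matches the lower bound, it is optimal.

9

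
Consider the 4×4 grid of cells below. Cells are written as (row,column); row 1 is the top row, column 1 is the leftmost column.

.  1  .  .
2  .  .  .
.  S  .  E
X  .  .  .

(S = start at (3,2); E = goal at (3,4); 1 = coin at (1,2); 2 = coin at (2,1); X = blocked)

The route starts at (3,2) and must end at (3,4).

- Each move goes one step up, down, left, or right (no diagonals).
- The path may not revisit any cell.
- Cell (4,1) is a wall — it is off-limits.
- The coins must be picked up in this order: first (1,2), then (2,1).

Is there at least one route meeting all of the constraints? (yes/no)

Ignoring the required order, 24 revisit-free routes from (3,2) to (3,4) pass through all of (1,2) and (2,1); the waypoint orders that occur are (2,1) → (1,2) (24) — never (1,2) → (2,1).

no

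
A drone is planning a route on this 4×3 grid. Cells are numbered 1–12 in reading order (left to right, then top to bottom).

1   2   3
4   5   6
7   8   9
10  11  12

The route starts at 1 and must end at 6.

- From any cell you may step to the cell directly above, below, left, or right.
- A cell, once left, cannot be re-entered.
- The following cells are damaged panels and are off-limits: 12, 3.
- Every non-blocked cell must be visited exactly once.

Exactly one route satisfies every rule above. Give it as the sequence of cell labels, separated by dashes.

1 - 2 - 5 - 4 - 7 - 10 - 11 - 8 - 9 - 6

Need to visit all 10 open cells exactly once, starting at 1 and ending at 6.
Cell 10 has only two open neighbours (7 and 11), so the path must pass straight through it: one of those is the cell it's entered from and the other is where it exits.
Route from 1: right 1 to 2, down 1 to 5, left 1 to 4, down 2 to 10, right 1 to 11, up 1 to 8, right 1 to 9, up 1 to 6 — 9 moves in all.
Check: all 10 open cells covered.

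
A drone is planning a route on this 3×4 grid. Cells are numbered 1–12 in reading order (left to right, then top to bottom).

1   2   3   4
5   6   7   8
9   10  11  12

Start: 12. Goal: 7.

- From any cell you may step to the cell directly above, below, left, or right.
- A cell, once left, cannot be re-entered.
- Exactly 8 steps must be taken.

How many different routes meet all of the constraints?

Need simple routes of exactly 8 moves from 12 to 7 (Manhattan distance 2, so 3 moves are spent on a detour and 3 undoing it).
Enumerating: 12 8 4 3 2 6 10 11 7 | 12 8 4 3 2 1 5 6 7 | 12 11 10 6 2 3 4 8 7 | 12 11 10 6 5 1 2 3 7 | 12 11 10 9 5 1 2 6 7 | 12 11 10 9 5 1 2 3 7 | 12 11 10 9 5 6 2 3 7.
That gives 7 routes.

7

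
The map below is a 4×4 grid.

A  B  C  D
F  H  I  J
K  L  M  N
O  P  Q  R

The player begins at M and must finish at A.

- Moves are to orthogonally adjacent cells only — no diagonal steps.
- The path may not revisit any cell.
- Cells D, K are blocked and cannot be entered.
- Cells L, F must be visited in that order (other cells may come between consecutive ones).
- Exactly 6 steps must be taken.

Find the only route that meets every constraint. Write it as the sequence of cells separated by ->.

The waypoints must appear in the order L, F, with no cell reused.
Route from M: down to Q, left to P, 2× up (reaching H), left to F, up to A — 6 moves in all.
Check: order respected (L at step 3, F at step 5); 6 moves as required.

M -> Q -> P -> L -> H -> F -> A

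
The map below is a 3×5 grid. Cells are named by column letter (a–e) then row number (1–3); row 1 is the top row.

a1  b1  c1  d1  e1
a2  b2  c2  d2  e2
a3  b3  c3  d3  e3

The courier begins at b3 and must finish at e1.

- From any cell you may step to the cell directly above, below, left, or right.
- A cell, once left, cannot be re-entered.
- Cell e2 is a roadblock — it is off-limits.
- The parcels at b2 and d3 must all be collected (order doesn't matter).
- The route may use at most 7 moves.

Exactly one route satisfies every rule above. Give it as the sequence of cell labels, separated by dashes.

b3 - b2 - c2 - c3 - d3 - d2 - d1 - e1

Any route must reach b2 and d3 and still end at e1 within 7 moves, so the order of the required stops is forced.
Route from b3: up 1 to b2, right 1 to c2, down 1 to c3, right 1 to d3, up 2 to d1, right 1 to e1 — 7 moves in all.
Check: all required cells visited; 7 ≤ 7 moves.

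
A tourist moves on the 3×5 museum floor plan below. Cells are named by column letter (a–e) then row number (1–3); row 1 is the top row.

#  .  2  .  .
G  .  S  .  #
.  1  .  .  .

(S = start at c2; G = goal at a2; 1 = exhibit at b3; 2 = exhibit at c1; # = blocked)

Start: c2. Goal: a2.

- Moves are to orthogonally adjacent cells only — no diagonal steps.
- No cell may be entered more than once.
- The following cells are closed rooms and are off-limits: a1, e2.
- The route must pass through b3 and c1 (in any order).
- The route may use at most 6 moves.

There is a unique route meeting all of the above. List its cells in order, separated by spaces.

The budget equals the shortest possible length, so every move has to be on a shortest route through the required cells.
Route from c2: up 1 to c1, left 1 to b1, down 2 to b3, left 1 to a3, up 1 to a2 — 6 moves in all.
Check: all required cells visited; 6 ≤ 6 moves.

c2 c1 b1 b2 b3 a3 a2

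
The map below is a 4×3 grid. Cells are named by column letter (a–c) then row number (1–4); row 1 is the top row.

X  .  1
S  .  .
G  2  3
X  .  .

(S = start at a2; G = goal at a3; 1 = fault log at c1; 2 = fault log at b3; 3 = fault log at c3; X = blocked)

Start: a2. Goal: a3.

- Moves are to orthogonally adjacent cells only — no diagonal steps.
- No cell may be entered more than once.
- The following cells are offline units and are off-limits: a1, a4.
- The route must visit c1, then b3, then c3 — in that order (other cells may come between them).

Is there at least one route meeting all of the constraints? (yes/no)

no

Ignoring the required order, 2 revisit-free routes from a2 to a3 pass through all of c1, b3, and c3; the waypoint orders that occur are c1 → c3 → b3 (2) — never c1 → b3 → c3.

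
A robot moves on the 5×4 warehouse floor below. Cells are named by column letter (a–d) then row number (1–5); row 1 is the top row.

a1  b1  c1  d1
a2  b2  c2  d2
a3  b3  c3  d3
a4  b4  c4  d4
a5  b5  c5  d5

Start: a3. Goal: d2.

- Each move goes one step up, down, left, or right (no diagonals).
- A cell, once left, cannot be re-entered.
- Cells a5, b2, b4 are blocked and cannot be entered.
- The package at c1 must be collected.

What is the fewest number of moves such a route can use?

6

Any route passes through c1 somewhere between a3 and d2. Summing Manhattan distances along the two legs (a3 → c1 → d2) gives a lower bound of 4 + 2 = 6 moves.
A route of 6 moves achieves this: a3 → a2 → a1 → b1 → c1 → c2 → d2.
Since 6 matches the lower bound, it is optimal.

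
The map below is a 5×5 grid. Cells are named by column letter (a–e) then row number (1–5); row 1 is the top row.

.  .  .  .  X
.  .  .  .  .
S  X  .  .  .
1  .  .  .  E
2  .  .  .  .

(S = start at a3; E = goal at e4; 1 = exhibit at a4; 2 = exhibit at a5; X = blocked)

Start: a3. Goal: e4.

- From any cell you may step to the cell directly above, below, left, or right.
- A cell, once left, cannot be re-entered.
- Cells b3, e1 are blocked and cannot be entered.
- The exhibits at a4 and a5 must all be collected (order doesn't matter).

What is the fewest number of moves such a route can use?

7

Any route passes through a4 and a5 in some order between a3 and e4. Summing Manhattan distances along each leg and taking the cheapest ordering (a3 → a4 → a5 → e4) gives a lower bound of 1 + 1 + 5 = 7 moves.
A route of 7 moves achieves this: a3 → a4 → a5 → b5 → b4 → c4 → d4 → e4.
Since 7 matches the lower bound, it is optimal.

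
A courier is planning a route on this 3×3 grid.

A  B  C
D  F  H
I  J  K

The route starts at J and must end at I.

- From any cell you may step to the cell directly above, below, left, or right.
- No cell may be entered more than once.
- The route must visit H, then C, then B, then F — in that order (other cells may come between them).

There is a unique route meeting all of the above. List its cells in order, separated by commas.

The waypoints must appear in the order H, C, B, F, with no cell reused.
Route from J: right to K, 2× up (reaching C), left to B, down to F, left to D, down to I — 7 moves in all.
Check: order respected (H at step 2, C at step 3, B at step 4, F at step 5).

J, K, H, C, B, F, D, I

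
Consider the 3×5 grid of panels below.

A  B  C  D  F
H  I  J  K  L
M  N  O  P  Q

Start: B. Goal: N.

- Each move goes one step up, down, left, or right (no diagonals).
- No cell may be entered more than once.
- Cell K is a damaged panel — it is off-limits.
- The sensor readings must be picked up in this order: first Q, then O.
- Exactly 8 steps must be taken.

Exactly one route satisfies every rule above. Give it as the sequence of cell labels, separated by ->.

B -> C -> D -> F -> L -> Q -> P -> O -> N

The waypoints must appear in the order Q, O, with no cell reused.
Route from B: right 3 to F, down 2 to Q, left 3 to N — 8 moves in all.
Check: order respected (Q at step 5, O at step 7); 8 moves as required.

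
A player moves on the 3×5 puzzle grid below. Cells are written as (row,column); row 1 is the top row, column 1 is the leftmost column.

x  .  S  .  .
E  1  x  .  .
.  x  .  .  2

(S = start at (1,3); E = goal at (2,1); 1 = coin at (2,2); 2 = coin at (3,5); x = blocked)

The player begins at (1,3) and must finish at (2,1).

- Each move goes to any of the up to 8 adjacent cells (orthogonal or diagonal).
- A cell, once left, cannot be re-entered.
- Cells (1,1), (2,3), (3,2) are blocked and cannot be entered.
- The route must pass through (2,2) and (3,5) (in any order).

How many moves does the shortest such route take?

Any route passes through (2,2) and (3,5) in some order between (1,3) and (2,1). Summing Chebyshev distances along each leg and taking the cheapest ordering ((1,3) → (3,5) → (2,2) → (2,1)) gives a lower bound of 2 + 3 + 1 = 6 moves.
A route of 6 moves achieves this: (1,3) → (2,4) → (3,5) → (3,4) → (3,3) → (2,2) → (2,1).
Since 6 matches the lower bound, it is optimal.

6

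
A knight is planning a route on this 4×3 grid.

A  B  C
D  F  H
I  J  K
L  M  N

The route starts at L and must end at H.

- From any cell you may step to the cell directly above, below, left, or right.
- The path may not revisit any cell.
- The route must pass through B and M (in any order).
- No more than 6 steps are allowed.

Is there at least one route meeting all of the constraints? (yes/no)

One route that works: L → M → J → F → B → C → H.

yes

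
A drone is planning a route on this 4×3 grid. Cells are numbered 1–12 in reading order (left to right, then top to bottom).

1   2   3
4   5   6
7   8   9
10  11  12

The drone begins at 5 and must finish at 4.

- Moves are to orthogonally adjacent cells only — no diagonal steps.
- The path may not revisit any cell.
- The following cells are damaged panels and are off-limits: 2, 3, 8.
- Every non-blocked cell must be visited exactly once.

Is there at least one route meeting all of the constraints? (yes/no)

Cell 1 has only one open neighbour but is neither the start nor the goal, so a Hamiltonian route would have to both enter and leave it through the same neighbour — impossible without revisiting.

no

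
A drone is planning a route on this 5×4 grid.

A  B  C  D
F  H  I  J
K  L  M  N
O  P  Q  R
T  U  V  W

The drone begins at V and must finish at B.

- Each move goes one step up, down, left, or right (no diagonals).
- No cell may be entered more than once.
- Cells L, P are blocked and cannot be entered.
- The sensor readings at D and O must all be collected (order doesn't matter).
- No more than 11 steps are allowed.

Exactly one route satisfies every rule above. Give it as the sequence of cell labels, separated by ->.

Any route must reach D and O and still end at B within 11 moves, so the order of the required stops is forced.
Route from V: left 2 to T, up 3 to F, right 3 to J, up 1 to D, left 2 to B — 11 moves in all.
Check: all required cells visited; 11 ≤ 11 moves.

V -> U -> T -> O -> K -> F -> H -> I -> J -> D -> C -> B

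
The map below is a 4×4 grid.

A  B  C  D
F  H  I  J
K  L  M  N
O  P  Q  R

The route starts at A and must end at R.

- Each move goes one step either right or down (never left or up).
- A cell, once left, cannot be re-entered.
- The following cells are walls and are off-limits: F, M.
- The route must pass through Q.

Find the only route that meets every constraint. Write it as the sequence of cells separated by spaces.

A B H L P Q R

Moves only go right or down, so the column and row indices never decrease.
Route from A: right to B, 3× down (reaching P), 2× right (reaching R) — 6 moves in all.
Check: all required cells visited.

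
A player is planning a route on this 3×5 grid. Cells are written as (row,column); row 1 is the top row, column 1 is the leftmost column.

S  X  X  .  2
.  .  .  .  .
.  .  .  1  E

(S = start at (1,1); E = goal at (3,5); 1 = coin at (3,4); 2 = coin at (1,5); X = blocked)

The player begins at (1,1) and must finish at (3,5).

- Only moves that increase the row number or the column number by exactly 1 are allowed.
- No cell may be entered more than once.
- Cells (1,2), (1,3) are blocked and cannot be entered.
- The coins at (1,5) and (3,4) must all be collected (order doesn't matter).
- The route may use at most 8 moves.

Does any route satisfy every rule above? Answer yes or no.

no

(3,4) is below but to the left of (1,5): going (1,5) → (3,4) would need a leftward move and (3,4) → (1,5) an upward move, so no right/down-only route can visit both required cells.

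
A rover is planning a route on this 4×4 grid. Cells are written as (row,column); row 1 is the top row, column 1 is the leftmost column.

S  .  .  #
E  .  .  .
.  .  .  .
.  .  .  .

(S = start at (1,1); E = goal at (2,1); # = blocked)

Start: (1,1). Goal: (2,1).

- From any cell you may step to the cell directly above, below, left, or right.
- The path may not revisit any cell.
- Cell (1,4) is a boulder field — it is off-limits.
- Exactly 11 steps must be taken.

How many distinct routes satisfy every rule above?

23

Need simple routes of exactly 11 moves from (1,1) to (2,1) (Manhattan distance 1, so 5 moves are spent on a detour and 5 undoing it).
Branch systematically from the start, pruning whenever the remaining move budget drops below the Manhattan distance to (2,1) or differs from it in parity. Every completion starts via (1,2): 23 (no valid completion starts via (2,1)).
That gives 23 routes.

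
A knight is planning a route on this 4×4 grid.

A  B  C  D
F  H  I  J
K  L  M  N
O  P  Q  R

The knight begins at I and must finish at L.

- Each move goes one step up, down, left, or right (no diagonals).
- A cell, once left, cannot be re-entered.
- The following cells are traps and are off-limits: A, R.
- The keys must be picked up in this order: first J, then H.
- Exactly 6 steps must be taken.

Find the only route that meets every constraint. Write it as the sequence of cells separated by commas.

The waypoints must appear in the order J, H, with no cell reused.
Route from I: right 1 to J, up 1 to D, left 2 to B, down 2 to L — 6 moves in all.
Check: order respected (J at step 1, H at step 5); 6 moves as required.

I, J, D, C, B, H, L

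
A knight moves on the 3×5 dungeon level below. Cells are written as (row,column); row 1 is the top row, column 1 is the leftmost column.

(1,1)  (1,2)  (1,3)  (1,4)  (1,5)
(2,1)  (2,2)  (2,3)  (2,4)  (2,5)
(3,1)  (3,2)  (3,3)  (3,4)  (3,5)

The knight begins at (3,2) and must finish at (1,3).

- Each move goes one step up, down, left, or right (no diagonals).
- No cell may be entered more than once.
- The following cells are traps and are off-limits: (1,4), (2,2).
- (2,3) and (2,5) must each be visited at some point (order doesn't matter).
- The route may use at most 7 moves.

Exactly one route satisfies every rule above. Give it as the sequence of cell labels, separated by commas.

(3,2), (3,3), (3,4), (3,5), (2,5), (2,4), (2,3), (1,3)

The budget equals the shortest possible length, so every move has to be on a shortest route through the required cells.
Route from (3,2): right 3 to (3,5), up 1 to (2,5), left 2 to (2,3), up 1 to (1,3) — 7 moves in all.
Check: all required cells visited; 7 ≤ 7 moves.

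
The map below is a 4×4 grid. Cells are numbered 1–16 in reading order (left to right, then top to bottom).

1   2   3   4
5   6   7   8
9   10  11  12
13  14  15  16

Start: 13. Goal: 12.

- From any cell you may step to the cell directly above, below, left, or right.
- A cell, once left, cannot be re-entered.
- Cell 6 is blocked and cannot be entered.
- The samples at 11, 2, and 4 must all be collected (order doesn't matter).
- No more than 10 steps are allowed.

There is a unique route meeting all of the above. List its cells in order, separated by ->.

13 -> 9 -> 5 -> 1 -> 2 -> 3 -> 4 -> 8 -> 7 -> 11 -> 12

The 10-move cap with required stops at 11, 2, 4 leaves no slack for detours.
Route from 13: up 3 to 1, right 3 to 4, down 1 to 8, left 1 to 7, down 1 to 11, right 1 to 12 — 10 moves in all.
Check: all required cells visited; 10 ≤ 10 moves.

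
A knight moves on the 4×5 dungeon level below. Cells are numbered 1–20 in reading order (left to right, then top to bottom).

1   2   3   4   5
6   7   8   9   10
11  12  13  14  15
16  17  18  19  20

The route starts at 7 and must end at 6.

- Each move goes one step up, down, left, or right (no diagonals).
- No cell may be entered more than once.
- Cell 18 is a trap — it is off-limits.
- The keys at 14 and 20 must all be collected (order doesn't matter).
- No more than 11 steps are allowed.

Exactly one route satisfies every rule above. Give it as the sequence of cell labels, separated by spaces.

7 8 9 10 15 20 19 14 13 12 11 6

The 11-move cap with required stops at 14, 20 leaves no slack for detours.
Route from 7: 3× right (reaching 10), 2× down (reaching 20), left to 19, up to 14, 3× left (reaching 11), up to 6 — 11 moves in all.
Check: all required cells visited; 11 ≤ 11 moves.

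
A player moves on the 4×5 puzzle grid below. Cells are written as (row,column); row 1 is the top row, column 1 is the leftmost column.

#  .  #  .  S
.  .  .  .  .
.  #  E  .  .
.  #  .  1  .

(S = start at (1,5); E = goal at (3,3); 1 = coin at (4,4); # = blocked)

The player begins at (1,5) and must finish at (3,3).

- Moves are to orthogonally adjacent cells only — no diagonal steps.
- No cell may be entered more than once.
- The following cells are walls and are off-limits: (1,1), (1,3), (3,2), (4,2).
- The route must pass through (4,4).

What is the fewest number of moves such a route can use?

Any route passes through (4,4) somewhere between (1,5) and (3,3). Summing Manhattan distances along the two legs ((1,5) → (4,4) → (3,3)) gives a lower bound of 4 + 2 = 6 moves.
A route of 6 moves achieves this: (1,5) → (2,5) → (3,5) → (4,5) → (4,4) → (3,4) → (3,3).
Since 6 matches the lower bound, it is optimal.

6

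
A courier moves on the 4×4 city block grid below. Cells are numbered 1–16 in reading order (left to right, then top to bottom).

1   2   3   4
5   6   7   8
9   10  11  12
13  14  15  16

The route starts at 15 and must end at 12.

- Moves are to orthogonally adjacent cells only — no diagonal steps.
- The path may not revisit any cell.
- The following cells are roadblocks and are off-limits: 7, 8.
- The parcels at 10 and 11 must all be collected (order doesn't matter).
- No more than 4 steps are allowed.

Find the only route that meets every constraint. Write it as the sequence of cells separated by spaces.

15 14 10 11 12

The 4-move cap with required stops at 10, 11 leaves no slack for detours.
Route from 15: left 1 to 14, up 1 to 10, right 2 to 12 — 4 moves in all.
Check: all required cells visited; 4 ≤ 4 moves.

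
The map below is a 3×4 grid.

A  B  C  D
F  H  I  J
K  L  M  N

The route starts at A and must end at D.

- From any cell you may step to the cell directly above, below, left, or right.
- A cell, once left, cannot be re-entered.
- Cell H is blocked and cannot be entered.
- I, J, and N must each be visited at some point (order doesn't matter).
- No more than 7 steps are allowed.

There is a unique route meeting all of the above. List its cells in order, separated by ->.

The budget equals the shortest possible length, so every move has to be on a shortest route through the required cells.
Route from A: right 2 to C, down 2 to M, right 1 to N, up 2 to D — 7 moves in all.
Check: all required cells visited; 7 ≤ 7 moves.

A -> B -> C -> I -> M -> N -> J -> D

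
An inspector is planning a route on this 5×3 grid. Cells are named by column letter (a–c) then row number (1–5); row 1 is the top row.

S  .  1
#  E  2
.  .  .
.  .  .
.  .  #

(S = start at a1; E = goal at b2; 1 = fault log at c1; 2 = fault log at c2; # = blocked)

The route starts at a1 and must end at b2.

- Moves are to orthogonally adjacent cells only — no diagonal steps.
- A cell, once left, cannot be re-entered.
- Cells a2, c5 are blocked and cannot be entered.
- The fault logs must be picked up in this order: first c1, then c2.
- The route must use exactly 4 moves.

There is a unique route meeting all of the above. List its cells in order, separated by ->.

a1 -> b1 -> c1 -> c2 -> b2

The waypoints must appear in the order c1, c2, with no cell reused.
Route from a1: 2× right (reaching c1), down to c2, left to b2 — 4 moves in all.
Check: order respected (1 at step 2, 2 at step 3); 4 moves as required.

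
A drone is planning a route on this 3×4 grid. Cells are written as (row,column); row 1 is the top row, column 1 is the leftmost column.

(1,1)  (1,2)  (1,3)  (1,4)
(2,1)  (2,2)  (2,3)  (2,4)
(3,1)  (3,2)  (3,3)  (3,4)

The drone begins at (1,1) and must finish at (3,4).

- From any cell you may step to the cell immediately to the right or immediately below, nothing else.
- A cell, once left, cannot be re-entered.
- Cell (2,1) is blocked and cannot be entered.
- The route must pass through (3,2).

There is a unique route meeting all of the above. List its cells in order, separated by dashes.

Moves only go right or down, so the column and row indices never decrease.
Route from (1,1): right 1 to (1,2), down 2 to (3,2), right 2 to (3,4) — 5 moves in all.
Check: all required cells visited.

(1,1) - (1,2) - (2,2) - (3,2) - (3,3) - (3,4)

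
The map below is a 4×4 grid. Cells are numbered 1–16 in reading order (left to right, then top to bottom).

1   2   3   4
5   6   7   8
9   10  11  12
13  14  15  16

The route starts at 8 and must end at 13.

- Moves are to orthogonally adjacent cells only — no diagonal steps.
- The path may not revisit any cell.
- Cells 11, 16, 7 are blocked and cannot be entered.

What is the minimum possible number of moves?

7

The Manhattan distance from 8 to 13 is |2−4| + |4−1| = 5, so at least 5 moves are needed.
That bound ignores the blocked cells. Measuring each leg by the fewest moves that actually steer around them (8→13: 7) raises the lower bound to 7.
A route of 7 moves exists: 8 → 4 → 3 → 2 → 6 → 10 → 14 → 13.
Since 7 matches that lower bound, it is optimal.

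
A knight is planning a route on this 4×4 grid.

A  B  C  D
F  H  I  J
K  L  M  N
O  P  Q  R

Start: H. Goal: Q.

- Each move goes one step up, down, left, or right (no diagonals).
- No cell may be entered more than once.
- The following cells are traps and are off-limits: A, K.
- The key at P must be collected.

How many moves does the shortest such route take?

Any route passes through P somewhere between H and Q. Summing Manhattan distances along the two legs (H → P → Q) gives a lower bound of 2 + 1 = 3 moves.
A route of 3 moves achieves this: H → L → P → Q.
Since 3 matches the lower bound, it is optimal.

3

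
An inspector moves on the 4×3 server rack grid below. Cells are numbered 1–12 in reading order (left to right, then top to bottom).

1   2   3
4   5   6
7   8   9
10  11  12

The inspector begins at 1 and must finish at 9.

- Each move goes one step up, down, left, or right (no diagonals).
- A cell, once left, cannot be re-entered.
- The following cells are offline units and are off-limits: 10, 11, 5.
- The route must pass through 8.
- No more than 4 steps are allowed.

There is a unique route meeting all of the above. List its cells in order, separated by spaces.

1 4 7 8 9

The budget equals the shortest possible length, so every move has to be on a shortest route through the required cells.
Route from 1: 2× down (reaching 7), 2× right (reaching 9) — 4 moves in all.
Check: all required cells visited; 4 ≤ 4 moves.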